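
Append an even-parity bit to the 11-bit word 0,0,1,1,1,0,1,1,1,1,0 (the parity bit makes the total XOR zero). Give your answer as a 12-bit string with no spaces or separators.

001110111101

XOR of the 11 data bits: 0⊕0⊕1⊕1⊕1⊕0⊕1⊕1⊕1⊕1⊕0 = 1
Parity bit = 1 (so all 12 bits XOR to 0).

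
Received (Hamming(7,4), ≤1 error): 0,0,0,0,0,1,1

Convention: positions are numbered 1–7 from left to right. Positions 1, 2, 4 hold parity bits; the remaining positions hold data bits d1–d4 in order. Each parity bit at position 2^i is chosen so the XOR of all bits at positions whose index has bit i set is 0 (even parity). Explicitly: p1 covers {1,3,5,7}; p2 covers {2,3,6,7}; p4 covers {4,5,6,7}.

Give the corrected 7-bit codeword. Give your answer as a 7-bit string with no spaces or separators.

1000011

s1 (pos 1,3,5,7): 0⊕0⊕0⊕1 = 1
s2 (pos 2,3,6,7): 0⊕0⊕1⊕1 = 0
s4 (pos 4,5,6,7): 0⊕0⊕1⊕1 = 0
Syndrome s4…s1 = 001 → error at position 1.
Flip position 1: 0000011 → 1000011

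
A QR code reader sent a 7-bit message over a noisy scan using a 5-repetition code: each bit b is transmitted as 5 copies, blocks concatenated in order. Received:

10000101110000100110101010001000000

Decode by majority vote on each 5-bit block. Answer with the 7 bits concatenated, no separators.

0100100

Block 1 (10000): 1 one → 0
Block 2 (10111): 4 ones → 1
Block 3 (00001): 1 one → 0
Block 4 (00110): 2 ones → 0
Block 5 (10101): 3 ones → 1
Block 6 (00010): 1 one → 0
Block 7 (00000): 0 ones → 0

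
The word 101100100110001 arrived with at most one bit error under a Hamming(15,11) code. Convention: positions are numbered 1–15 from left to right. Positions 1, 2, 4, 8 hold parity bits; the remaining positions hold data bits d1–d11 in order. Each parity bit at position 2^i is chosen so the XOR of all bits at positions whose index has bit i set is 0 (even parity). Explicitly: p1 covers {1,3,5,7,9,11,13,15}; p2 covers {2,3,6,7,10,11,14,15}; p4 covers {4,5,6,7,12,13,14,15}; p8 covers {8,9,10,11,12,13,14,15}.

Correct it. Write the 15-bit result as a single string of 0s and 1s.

s1 (pos 1,3,5,7,9,11,13,15): 1⊕1⊕0⊕1⊕0⊕1⊕0⊕1 = 1
s2 (pos 2,3,6,7,10,11,14,15): 0⊕1⊕0⊕1⊕1⊕1⊕0⊕1 = 1
s4 (pos 4,5,6,7,12,13,14,15): 1⊕0⊕0⊕1⊕0⊕0⊕0⊕1 = 1
s8 (pos 8,9,10,11,12,13,14,15): 0⊕0⊕1⊕1⊕0⊕0⊕0⊕1 = 1
Syndrome s8…s1 = 1111 → error at position 15.
Flip position 15: 101100100110001 → 101100100110000

101100100110000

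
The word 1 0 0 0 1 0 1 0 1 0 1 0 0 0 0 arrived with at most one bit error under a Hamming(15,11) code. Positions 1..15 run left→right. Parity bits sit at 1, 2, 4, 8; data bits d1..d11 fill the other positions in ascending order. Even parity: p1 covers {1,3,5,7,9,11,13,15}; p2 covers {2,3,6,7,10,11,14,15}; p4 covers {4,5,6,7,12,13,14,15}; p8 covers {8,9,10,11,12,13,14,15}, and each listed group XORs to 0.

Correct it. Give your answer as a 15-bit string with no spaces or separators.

s1 (pos 1,3,5,7,9,11,13,15): 1⊕0⊕1⊕1⊕1⊕1⊕0⊕0 = 1
s2 (pos 2,3,6,7,10,11,14,15): 0⊕0⊕0⊕1⊕0⊕1⊕0⊕0 = 0
s4 (pos 4,5,6,7,12,13,14,15): 0⊕1⊕0⊕1⊕0⊕0⊕0⊕0 = 0
s8 (pos 8,9,10,11,12,13,14,15): 0⊕1⊕0⊕1⊕0⊕0⊕0⊕0 = 0
Syndrome s8…s1 = 0001 → error at position 1.
Flip position 1: 100010101010000 → 000010101010000

000010101010000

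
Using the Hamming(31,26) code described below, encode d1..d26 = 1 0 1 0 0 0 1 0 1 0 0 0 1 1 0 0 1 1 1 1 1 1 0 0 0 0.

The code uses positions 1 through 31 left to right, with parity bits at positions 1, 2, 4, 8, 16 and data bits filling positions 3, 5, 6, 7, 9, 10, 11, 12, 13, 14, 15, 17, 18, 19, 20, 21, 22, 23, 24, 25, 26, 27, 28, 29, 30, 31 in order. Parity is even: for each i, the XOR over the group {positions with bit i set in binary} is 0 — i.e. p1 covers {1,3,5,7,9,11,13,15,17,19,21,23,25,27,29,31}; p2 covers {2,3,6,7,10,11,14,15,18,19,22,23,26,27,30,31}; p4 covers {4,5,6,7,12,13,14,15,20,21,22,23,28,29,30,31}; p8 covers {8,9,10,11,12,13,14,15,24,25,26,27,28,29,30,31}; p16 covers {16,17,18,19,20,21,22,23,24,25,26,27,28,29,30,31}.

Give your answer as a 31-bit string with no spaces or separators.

1110010000101000011001111110000

Place data at non-parity positions: p1 p2 1 p4 0 1 0 p8 0 0 1 0 1 0 0 p16 0 1 1 0 0 1 1 1 1 1 1 0 0 0 0
p1 (pos 1,3,5,7,9,11,13,15,17,19,21,23,25,27,29,31): XOR of data positions = 1⊕0⊕0⊕0⊕1⊕1⊕0⊕0⊕1⊕0⊕1⊕1⊕1⊕0⊕0 = 1
p2 (pos 2,3,6,7,10,11,14,15,18,19,22,23,26,27,30,31): XOR of data positions = 1⊕1⊕0⊕0⊕1⊕0⊕0⊕1⊕1⊕1⊕1⊕1⊕1⊕0⊕0 = 1
p4 (pos 4,5,6,7,12,13,14,15,20,21,22,23,28,29,30,31): XOR of data positions = 0⊕1⊕0⊕0⊕1⊕0⊕0⊕0⊕0⊕1⊕1⊕0⊕0⊕0⊕0 = 0
p8 (pos 8,9,10,11,12,13,14,15,24,25,26,27,28,29,30,31): XOR of data positions = 0⊕0⊕1⊕0⊕1⊕0⊕0⊕1⊕1⊕1⊕1⊕0⊕0⊕0⊕0 = 0
p16 (pos 16,17,18,19,20,21,22,23,24,25,26,27,28,29,30,31): XOR of data positions = 0⊕1⊕1⊕0⊕0⊕1⊕1⊕1⊕1⊕1⊕1⊕0⊕0⊕0⊕0 = 0
Codeword: 1110010000101000011001111110000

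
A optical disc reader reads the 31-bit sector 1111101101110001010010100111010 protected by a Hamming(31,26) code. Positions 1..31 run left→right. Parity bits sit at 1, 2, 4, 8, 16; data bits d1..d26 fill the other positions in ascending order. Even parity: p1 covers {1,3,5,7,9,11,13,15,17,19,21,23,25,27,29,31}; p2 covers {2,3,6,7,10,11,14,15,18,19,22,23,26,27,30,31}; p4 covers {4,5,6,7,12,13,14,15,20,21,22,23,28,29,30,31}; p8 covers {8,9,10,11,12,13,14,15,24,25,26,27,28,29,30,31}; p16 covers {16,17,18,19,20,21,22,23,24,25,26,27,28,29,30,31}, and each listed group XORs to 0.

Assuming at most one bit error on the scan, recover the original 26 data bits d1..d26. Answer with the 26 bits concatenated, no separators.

s1 (pos 1,3,5,7,9,11,13,15,17,19,21,23,25,27,29,31): 1⊕1⊕1⊕1⊕0⊕1⊕0⊕0⊕0⊕0⊕1⊕1⊕0⊕1⊕0⊕0 = 0
s2 (pos 2,3,6,7,10,11,14,15,18,19,22,23,26,27,30,31): 1⊕1⊕0⊕1⊕1⊕1⊕0⊕0⊕1⊕0⊕0⊕1⊕1⊕1⊕1⊕0 = 0
s4 (pos 4,5,6,7,12,13,14,15,20,21,22,23,28,29,30,31): 1⊕1⊕0⊕1⊕1⊕0⊕0⊕0⊕0⊕1⊕0⊕1⊕1⊕0⊕1⊕0 = 0
s8 (pos 8,9,10,11,12,13,14,15,24,25,26,27,28,29,30,31): 1⊕0⊕1⊕1⊕1⊕0⊕0⊕0⊕0⊕0⊕1⊕1⊕1⊕0⊕1⊕0 = 0
s16 (pos 16,17,18,19,20,21,22,23,24,25,26,27,28,29,30,31): 1⊕0⊕1⊕0⊕0⊕1⊕0⊕1⊕0⊕0⊕1⊕1⊕1⊕0⊕1⊕0 = 0
Syndrome s16…s1 = 00000 → no error.
Read data bits from positions 3,5,6,7,9,10,11,12,13,14,15,17,18,19,20,21,22,23,24,25,26,27,28,29,30,31: 11010111000010010100111010

11010111000010010100111010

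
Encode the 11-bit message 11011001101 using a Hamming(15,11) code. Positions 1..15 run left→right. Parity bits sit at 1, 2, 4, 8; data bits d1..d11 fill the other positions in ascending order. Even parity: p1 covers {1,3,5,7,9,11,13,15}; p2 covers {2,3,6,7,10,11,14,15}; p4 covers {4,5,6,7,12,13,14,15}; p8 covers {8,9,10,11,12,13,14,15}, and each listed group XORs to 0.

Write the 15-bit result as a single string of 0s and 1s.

011110101001101

Place data at non-parity positions: p1 p2 1 p4 1 0 1 p8 1 0 0 1 1 0 1
p1 (pos 1,3,5,7,9,11,13,15): XOR of data positions = 1⊕1⊕1⊕1⊕0⊕1⊕1 = 0
p2 (pos 2,3,6,7,10,11,14,15): XOR of data positions = 1⊕0⊕1⊕0⊕0⊕0⊕1 = 1
p4 (pos 4,5,6,7,12,13,14,15): XOR of data positions = 1⊕0⊕1⊕1⊕1⊕0⊕1 = 1
p8 (pos 8,9,10,11,12,13,14,15): XOR of data positions = 1⊕0⊕0⊕1⊕1⊕0⊕1 = 0
Codeword: 011110101001101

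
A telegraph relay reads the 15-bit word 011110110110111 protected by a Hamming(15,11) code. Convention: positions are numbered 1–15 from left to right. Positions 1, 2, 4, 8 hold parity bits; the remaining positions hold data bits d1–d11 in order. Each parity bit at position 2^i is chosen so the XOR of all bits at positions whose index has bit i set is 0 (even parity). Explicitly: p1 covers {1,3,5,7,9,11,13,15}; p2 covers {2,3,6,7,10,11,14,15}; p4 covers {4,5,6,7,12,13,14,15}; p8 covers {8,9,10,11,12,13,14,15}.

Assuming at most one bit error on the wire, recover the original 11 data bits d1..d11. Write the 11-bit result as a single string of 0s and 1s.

s1 (pos 1,3,5,7,9,11,13,15): 0⊕1⊕1⊕1⊕0⊕1⊕1⊕1 = 0
s2 (pos 2,3,6,7,10,11,14,15): 1⊕1⊕0⊕1⊕1⊕1⊕1⊕1 = 1
s4 (pos 4,5,6,7,12,13,14,15): 1⊕1⊕0⊕1⊕0⊕1⊕1⊕1 = 0
s8 (pos 8,9,10,11,12,13,14,15): 1⊕0⊕1⊕1⊕0⊕1⊕1⊕1 = 0
Syndrome s8…s1 = 0010 → error at position 2.
Flip position 2: 011110110110111 → 001110110110111
Read data bits from positions 3,5,6,7,9,10,11,12,13,14,15: 11010110111

11010110111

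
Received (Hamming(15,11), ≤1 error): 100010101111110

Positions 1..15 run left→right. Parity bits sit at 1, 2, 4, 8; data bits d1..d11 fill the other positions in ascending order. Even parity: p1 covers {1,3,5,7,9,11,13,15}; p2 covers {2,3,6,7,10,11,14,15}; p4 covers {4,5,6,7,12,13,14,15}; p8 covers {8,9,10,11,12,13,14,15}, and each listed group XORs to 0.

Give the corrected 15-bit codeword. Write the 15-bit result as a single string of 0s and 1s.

s1 (pos 1,3,5,7,9,11,13,15): 1⊕0⊕1⊕1⊕1⊕1⊕1⊕0 = 0
s2 (pos 2,3,6,7,10,11,14,15): 0⊕0⊕0⊕1⊕1⊕1⊕1⊕0 = 0
s4 (pos 4,5,6,7,12,13,14,15): 0⊕1⊕0⊕1⊕1⊕1⊕1⊕0 = 1
s8 (pos 8,9,10,11,12,13,14,15): 0⊕1⊕1⊕1⊕1⊕1⊕1⊕0 = 0
Syndrome s8…s1 = 0100 → error at position 4.
Flip position 4: 100010101111110 → 100110101111110

100110101111110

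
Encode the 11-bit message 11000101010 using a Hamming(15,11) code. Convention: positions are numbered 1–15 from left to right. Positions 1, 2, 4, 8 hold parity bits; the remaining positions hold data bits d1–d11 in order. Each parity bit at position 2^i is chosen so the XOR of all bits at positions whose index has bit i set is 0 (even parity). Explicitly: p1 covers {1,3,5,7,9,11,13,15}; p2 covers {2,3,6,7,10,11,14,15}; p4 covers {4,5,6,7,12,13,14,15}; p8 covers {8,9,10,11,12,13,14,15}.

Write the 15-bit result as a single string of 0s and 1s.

Place data at non-parity positions: p1 p2 1 p4 1 0 0 p8 0 1 0 1 0 1 0
p1 (pos 1,3,5,7,9,11,13,15): XOR of data positions = 1⊕1⊕0⊕0⊕0⊕0⊕0 = 0
p2 (pos 2,3,6,7,10,11,14,15): XOR of data positions = 1⊕0⊕0⊕1⊕0⊕1⊕0 = 1
p4 (pos 4,5,6,7,12,13,14,15): XOR of data positions = 1⊕0⊕0⊕1⊕0⊕1⊕0 = 1
p8 (pos 8,9,10,11,12,13,14,15): XOR of data positions = 0⊕1⊕0⊕1⊕0⊕1⊕0 = 1
Codeword: 011110010101010

011110010101010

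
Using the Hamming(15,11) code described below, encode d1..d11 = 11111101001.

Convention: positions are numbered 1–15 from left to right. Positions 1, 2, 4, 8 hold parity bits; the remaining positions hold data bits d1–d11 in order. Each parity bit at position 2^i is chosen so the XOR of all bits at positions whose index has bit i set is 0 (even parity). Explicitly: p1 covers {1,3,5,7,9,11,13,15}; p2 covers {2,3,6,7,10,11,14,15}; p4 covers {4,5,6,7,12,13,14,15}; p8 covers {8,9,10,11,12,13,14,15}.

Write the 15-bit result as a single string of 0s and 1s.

111111101101001

Place data at non-parity positions: p1 p2 1 p4 1 1 1 p8 1 1 0 1 0 0 1
p1 (pos 1,3,5,7,9,11,13,15): XOR of data positions = 1⊕1⊕1⊕1⊕0⊕0⊕1 = 1
p2 (pos 2,3,6,7,10,11,14,15): XOR of data positions = 1⊕1⊕1⊕1⊕0⊕0⊕1 = 1
p4 (pos 4,5,6,7,12,13,14,15): XOR of data positions = 1⊕1⊕1⊕1⊕0⊕0⊕1 = 1
p8 (pos 8,9,10,11,12,13,14,15): XOR of data positions = 1⊕1⊕0⊕1⊕0⊕0⊕1 = 0
Codeword: 111111101101001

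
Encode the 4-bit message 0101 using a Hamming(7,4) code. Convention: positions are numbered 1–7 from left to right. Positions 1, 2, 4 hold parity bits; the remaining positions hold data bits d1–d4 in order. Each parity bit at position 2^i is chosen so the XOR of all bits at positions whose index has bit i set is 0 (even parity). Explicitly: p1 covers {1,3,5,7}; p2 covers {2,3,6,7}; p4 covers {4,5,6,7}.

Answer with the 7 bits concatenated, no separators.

0100101

Place data at non-parity positions: p1 p2 0 p4 1 0 1
p1 (pos 1,3,5,7): XOR of data positions = 0⊕1⊕1 = 0
p2 (pos 2,3,6,7): XOR of data positions = 0⊕0⊕1 = 1
p4 (pos 4,5,6,7): XOR of data positions = 1⊕0⊕1 = 0
Codeword: 0100101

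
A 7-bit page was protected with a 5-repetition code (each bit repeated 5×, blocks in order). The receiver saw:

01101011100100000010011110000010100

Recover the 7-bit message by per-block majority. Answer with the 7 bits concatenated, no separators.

Block 1 (01101): 3 ones → 1
Block 2 (01110): 3 ones → 1
Block 3 (01000): 1 one → 0
Block 4 (00010): 1 one → 0
Block 5 (01111): 4 ones → 1
Block 6 (00000): 0 ones → 0
Block 7 (10100): 2 ones → 0

1100100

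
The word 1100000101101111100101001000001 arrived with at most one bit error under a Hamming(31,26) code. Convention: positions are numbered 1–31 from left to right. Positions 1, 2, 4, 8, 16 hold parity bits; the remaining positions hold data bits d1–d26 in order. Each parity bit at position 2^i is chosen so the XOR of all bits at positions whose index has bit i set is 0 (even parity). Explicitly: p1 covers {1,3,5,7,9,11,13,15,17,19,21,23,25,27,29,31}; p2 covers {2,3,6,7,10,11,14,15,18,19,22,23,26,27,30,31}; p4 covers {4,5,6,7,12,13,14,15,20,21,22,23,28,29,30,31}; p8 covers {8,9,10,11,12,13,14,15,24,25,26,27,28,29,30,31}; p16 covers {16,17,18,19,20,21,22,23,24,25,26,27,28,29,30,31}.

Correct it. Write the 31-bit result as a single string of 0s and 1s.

s1 (pos 1,3,5,7,9,11,13,15,17,19,21,23,25,27,29,31): 1⊕0⊕0⊕0⊕0⊕1⊕1⊕1⊕1⊕0⊕0⊕0⊕1⊕0⊕0⊕1 = 1
s2 (pos 2,3,6,7,10,11,14,15,18,19,22,23,26,27,30,31): 1⊕0⊕0⊕0⊕1⊕1⊕1⊕1⊕0⊕0⊕1⊕0⊕0⊕0⊕0⊕1 = 1
s4 (pos 4,5,6,7,12,13,14,15,20,21,22,23,28,29,30,31): 0⊕0⊕0⊕0⊕0⊕1⊕1⊕1⊕1⊕0⊕1⊕0⊕0⊕0⊕0⊕1 = 0
s8 (pos 8,9,10,11,12,13,14,15,24,25,26,27,28,29,30,31): 1⊕0⊕1⊕1⊕0⊕1⊕1⊕1⊕0⊕1⊕0⊕0⊕0⊕0⊕0⊕1 = 0
s16 (pos 16,17,18,19,20,21,22,23,24,25,26,27,28,29,30,31): 1⊕1⊕0⊕0⊕1⊕0⊕1⊕0⊕0⊕1⊕0⊕0⊕0⊕0⊕0⊕1 = 0
Syndrome s16…s1 = 00011 → error at position 3.
Flip position 3: 1100000101101111100101001000001 → 1110000101101111100101001000001

1110000101101111100101001000001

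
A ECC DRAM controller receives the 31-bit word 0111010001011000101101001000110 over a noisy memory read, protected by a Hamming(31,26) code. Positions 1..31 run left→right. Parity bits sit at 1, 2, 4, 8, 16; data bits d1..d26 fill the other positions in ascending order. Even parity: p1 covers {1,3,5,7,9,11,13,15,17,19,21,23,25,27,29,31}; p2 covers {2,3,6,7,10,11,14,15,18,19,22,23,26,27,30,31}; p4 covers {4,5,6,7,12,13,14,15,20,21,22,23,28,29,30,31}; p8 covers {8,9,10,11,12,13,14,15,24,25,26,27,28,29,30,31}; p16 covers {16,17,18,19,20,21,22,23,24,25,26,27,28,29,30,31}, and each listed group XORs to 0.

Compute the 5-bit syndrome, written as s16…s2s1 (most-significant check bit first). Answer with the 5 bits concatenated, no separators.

s1 (pos 1,3,5,7,9,11,13,15,17,19,21,23,25,27,29,31): 0⊕1⊕0⊕0⊕0⊕0⊕1⊕0⊕1⊕1⊕0⊕0⊕1⊕0⊕1⊕0 = 0
s2 (pos 2,3,6,7,10,11,14,15,18,19,22,23,26,27,30,31): 1⊕1⊕1⊕0⊕1⊕0⊕0⊕0⊕0⊕1⊕1⊕0⊕0⊕0⊕1⊕0 = 1
s4 (pos 4,5,6,7,12,13,14,15,20,21,22,23,28,29,30,31): 1⊕0⊕1⊕0⊕1⊕1⊕0⊕0⊕1⊕0⊕1⊕0⊕0⊕1⊕1⊕0 = 0
s8 (pos 8,9,10,11,12,13,14,15,24,25,26,27,28,29,30,31): 0⊕0⊕1⊕0⊕1⊕1⊕0⊕0⊕0⊕1⊕0⊕0⊕0⊕1⊕1⊕0 = 0
s16 (pos 16,17,18,19,20,21,22,23,24,25,26,27,28,29,30,31): 0⊕1⊕0⊕1⊕1⊕0⊕1⊕0⊕0⊕1⊕0⊕0⊕0⊕1⊕1⊕0 = 1
Syndrome s16…s1 = 10010 → error at position 18.

10010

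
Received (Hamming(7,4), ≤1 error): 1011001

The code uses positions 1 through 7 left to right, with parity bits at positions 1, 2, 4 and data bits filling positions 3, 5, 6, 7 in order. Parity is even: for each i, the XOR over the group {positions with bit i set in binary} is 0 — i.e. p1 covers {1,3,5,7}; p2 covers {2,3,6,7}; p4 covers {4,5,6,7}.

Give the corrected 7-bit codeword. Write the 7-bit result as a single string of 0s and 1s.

0011001

s1 (pos 1,3,5,7): 1⊕1⊕0⊕1 = 1
s2 (pos 2,3,6,7): 0⊕1⊕0⊕1 = 0
s4 (pos 4,5,6,7): 1⊕0⊕0⊕1 = 0
Syndrome s4…s1 = 001 → error at position 1.
Flip position 1: 1011001 → 0011001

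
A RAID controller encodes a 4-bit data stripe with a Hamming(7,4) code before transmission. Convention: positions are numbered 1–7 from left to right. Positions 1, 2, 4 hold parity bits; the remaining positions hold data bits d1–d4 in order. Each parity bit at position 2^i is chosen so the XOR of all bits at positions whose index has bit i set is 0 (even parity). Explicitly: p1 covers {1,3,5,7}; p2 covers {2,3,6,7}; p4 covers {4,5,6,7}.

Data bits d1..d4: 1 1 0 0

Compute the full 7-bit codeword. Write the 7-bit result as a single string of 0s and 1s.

Place data at non-parity positions: p1 p2 1 p4 1 0 0
p1 (pos 1,3,5,7): XOR of data positions = 1⊕1⊕0 = 0
p2 (pos 2,3,6,7): XOR of data positions = 1⊕0⊕0 = 1
p4 (pos 4,5,6,7): XOR of data positions = 1⊕0⊕0 = 1
Codeword: 0111100

0111100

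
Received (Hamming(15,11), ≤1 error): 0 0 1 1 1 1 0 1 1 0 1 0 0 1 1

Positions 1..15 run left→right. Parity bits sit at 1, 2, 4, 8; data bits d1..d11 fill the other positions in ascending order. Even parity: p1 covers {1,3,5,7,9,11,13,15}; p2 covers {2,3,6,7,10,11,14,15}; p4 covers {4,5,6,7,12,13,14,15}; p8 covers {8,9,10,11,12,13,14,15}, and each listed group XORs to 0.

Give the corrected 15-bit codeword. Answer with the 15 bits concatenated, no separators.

001111011010010

s1 (pos 1,3,5,7,9,11,13,15): 0⊕1⊕1⊕0⊕1⊕1⊕0⊕1 = 1
s2 (pos 2,3,6,7,10,11,14,15): 0⊕1⊕1⊕0⊕0⊕1⊕1⊕1 = 1
s4 (pos 4,5,6,7,12,13,14,15): 1⊕1⊕1⊕0⊕0⊕0⊕1⊕1 = 1
s8 (pos 8,9,10,11,12,13,14,15): 1⊕1⊕0⊕1⊕0⊕0⊕1⊕1 = 1
Syndrome s8…s1 = 1111 → error at position 15.
Flip position 15: 001111011010011 → 001111011010010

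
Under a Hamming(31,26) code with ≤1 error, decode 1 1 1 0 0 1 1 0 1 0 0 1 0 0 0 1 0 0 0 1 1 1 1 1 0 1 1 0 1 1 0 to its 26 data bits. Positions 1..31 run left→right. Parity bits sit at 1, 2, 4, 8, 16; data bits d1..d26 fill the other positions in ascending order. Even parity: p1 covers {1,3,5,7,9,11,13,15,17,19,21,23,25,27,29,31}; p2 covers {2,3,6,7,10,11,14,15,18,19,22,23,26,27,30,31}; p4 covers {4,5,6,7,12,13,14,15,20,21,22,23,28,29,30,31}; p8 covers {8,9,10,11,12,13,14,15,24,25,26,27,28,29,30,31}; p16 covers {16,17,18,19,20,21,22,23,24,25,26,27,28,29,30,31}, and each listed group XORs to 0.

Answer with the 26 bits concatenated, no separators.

10111001010000111110110110

s1 (pos 1,3,5,7,9,11,13,15,17,19,21,23,25,27,29,31): 1⊕1⊕0⊕1⊕1⊕0⊕0⊕0⊕0⊕0⊕1⊕1⊕0⊕1⊕1⊕0 = 0
s2 (pos 2,3,6,7,10,11,14,15,18,19,22,23,26,27,30,31): 1⊕1⊕1⊕1⊕0⊕0⊕0⊕0⊕0⊕0⊕1⊕1⊕1⊕1⊕1⊕0 = 1
s4 (pos 4,5,6,7,12,13,14,15,20,21,22,23,28,29,30,31): 0⊕0⊕1⊕1⊕1⊕0⊕0⊕0⊕1⊕1⊕1⊕1⊕0⊕1⊕1⊕0 = 1
s8 (pos 8,9,10,11,12,13,14,15,24,25,26,27,28,29,30,31): 0⊕1⊕0⊕0⊕1⊕0⊕0⊕0⊕1⊕0⊕1⊕1⊕0⊕1⊕1⊕0 = 1
s16 (pos 16,17,18,19,20,21,22,23,24,25,26,27,28,29,30,31): 1⊕0⊕0⊕0⊕1⊕1⊕1⊕1⊕1⊕0⊕1⊕1⊕0⊕1⊕1⊕0 = 0
Syndrome s16…s1 = 01110 → error at position 14.
Flip position 14: 1110011010010001000111110110110 → 1110011010010101000111110110110
Read data bits from positions 3,5,6,7,9,10,11,12,13,14,15,17,18,19,20,21,22,23,24,25,26,27,28,29,30,31: 10111001010000111110110110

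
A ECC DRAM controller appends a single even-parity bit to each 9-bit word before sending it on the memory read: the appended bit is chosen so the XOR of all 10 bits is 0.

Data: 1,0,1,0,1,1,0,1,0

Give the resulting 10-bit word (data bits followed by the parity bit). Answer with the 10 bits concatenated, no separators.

1010110101

XOR of the 9 data bits: 1⊕0⊕1⊕0⊕1⊕1⊕0⊕1⊕0 = 1
Parity bit = 1 (so all 10 bits XOR to 0).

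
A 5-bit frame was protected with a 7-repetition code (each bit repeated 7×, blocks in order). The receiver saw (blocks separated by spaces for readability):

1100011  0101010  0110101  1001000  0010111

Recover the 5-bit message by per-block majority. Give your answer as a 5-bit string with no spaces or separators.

Block 1 (1100011): 4 ones → 1
Block 2 (0101010): 3 ones → 0
Block 3 (0110101): 4 ones → 1
Block 4 (1001000): 2 ones → 0
Block 5 (0010111): 4 ones → 1

10101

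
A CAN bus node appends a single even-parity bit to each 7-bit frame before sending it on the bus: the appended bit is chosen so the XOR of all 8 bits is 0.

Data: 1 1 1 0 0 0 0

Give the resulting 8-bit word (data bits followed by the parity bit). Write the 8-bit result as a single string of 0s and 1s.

XOR of the 7 data bits: 1⊕1⊕1⊕0⊕0⊕0⊕0 = 1
Parity bit = 1 (so all 8 bits XOR to 0).

11100001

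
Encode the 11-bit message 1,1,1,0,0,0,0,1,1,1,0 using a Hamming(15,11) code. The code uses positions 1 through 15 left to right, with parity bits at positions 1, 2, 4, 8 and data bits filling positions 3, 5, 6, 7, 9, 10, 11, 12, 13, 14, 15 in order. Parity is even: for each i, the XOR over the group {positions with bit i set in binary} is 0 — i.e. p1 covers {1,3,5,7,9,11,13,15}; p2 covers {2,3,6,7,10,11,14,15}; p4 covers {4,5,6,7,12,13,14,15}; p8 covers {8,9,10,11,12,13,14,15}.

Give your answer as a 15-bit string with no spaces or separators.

111111010001110

Place data at non-parity positions: p1 p2 1 p4 1 1 0 p8 0 0 0 1 1 1 0
p1 (pos 1,3,5,7,9,11,13,15): XOR of data positions = 1⊕1⊕0⊕0⊕0⊕1⊕0 = 1
p2 (pos 2,3,6,7,10,11,14,15): XOR of data positions = 1⊕1⊕0⊕0⊕0⊕1⊕0 = 1
p4 (pos 4,5,6,7,12,13,14,15): XOR of data positions = 1⊕1⊕0⊕1⊕1⊕1⊕0 = 1
p8 (pos 8,9,10,11,12,13,14,15): XOR of data positions = 0⊕0⊕0⊕1⊕1⊕1⊕0 = 1
Codeword: 111111010001110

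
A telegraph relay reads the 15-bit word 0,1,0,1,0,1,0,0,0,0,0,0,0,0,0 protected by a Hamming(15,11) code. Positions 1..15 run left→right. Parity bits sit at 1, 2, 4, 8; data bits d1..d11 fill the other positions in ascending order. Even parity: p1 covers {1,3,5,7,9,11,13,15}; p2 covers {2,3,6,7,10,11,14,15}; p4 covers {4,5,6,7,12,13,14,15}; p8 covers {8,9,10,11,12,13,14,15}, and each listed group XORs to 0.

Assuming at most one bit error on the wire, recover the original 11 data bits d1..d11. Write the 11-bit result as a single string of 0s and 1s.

s1 (pos 1,3,5,7,9,11,13,15): 0⊕0⊕0⊕0⊕0⊕0⊕0⊕0 = 0
s2 (pos 2,3,6,7,10,11,14,15): 1⊕0⊕1⊕0⊕0⊕0⊕0⊕0 = 0
s4 (pos 4,5,6,7,12,13,14,15): 1⊕0⊕1⊕0⊕0⊕0⊕0⊕0 = 0
s8 (pos 8,9,10,11,12,13,14,15): 0⊕0⊕0⊕0⊕0⊕0⊕0⊕0 = 0
Syndrome s8…s1 = 0000 → no error.
Read data bits from positions 3,5,6,7,9,10,11,12,13,14,15: 00100000000

00100000000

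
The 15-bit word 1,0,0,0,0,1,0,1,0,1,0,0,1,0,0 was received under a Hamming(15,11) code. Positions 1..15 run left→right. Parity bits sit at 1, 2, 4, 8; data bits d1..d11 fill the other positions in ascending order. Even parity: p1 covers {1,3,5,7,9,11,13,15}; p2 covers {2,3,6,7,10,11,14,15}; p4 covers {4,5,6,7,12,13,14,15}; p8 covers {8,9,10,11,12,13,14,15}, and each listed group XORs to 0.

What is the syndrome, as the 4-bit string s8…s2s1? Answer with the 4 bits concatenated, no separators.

1000

s1 (pos 1,3,5,7,9,11,13,15): 1⊕0⊕0⊕0⊕0⊕0⊕1⊕0 = 0
s2 (pos 2,3,6,7,10,11,14,15): 0⊕0⊕1⊕0⊕1⊕0⊕0⊕0 = 0
s4 (pos 4,5,6,7,12,13,14,15): 0⊕0⊕1⊕0⊕0⊕1⊕0⊕0 = 0
s8 (pos 8,9,10,11,12,13,14,15): 1⊕0⊕1⊕0⊕0⊕1⊕0⊕0 = 1
Syndrome s8…s1 = 1000 → error at position 8.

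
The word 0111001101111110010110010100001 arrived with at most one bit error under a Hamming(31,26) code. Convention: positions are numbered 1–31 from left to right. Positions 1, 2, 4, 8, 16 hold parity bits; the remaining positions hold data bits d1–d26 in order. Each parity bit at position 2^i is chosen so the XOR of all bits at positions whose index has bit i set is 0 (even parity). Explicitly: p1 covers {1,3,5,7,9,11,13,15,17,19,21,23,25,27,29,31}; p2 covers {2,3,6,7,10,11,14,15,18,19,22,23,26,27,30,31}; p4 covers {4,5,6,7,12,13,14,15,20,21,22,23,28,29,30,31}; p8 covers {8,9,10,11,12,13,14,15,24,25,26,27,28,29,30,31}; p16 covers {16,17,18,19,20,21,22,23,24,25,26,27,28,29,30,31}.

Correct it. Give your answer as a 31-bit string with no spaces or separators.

s1 (pos 1,3,5,7,9,11,13,15,17,19,21,23,25,27,29,31): 0⊕1⊕0⊕1⊕0⊕1⊕1⊕1⊕0⊕0⊕1⊕0⊕0⊕0⊕0⊕1 = 1
s2 (pos 2,3,6,7,10,11,14,15,18,19,22,23,26,27,30,31): 1⊕1⊕0⊕1⊕1⊕1⊕1⊕1⊕1⊕0⊕0⊕0⊕1⊕0⊕0⊕1 = 0
s4 (pos 4,5,6,7,12,13,14,15,20,21,22,23,28,29,30,31): 1⊕0⊕0⊕1⊕1⊕1⊕1⊕1⊕1⊕1⊕0⊕0⊕0⊕0⊕0⊕1 = 1
s8 (pos 8,9,10,11,12,13,14,15,24,25,26,27,28,29,30,31): 1⊕0⊕1⊕1⊕1⊕1⊕1⊕1⊕1⊕0⊕1⊕0⊕0⊕0⊕0⊕1 = 0
s16 (pos 16,17,18,19,20,21,22,23,24,25,26,27,28,29,30,31): 0⊕0⊕1⊕0⊕1⊕1⊕0⊕0⊕1⊕0⊕1⊕0⊕0⊕0⊕0⊕1 = 0
Syndrome s16…s1 = 00101 → error at position 5.
Flip position 5: 0111001101111110010110010100001 → 0111101101111110010110010100001

0111101101111110010110010100001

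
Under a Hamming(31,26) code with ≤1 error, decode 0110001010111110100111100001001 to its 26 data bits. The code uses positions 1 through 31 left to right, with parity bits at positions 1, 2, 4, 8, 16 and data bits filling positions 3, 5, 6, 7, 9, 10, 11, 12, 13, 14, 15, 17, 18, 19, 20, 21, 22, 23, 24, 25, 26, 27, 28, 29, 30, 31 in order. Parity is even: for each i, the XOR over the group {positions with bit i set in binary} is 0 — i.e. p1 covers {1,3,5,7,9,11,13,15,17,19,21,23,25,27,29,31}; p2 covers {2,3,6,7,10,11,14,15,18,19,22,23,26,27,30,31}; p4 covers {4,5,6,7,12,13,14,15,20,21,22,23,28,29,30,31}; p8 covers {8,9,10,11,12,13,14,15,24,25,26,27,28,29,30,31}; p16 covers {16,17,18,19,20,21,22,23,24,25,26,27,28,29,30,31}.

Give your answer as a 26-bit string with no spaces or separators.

10011011111100110100001001

s1 (pos 1,3,5,7,9,11,13,15,17,19,21,23,25,27,29,31): 0⊕1⊕0⊕1⊕1⊕1⊕1⊕1⊕1⊕0⊕1⊕1⊕0⊕0⊕0⊕1 = 0
s2 (pos 2,3,6,7,10,11,14,15,18,19,22,23,26,27,30,31): 1⊕1⊕0⊕1⊕0⊕1⊕1⊕1⊕0⊕0⊕1⊕1⊕0⊕0⊕0⊕1 = 1
s4 (pos 4,5,6,7,12,13,14,15,20,21,22,23,28,29,30,31): 0⊕0⊕0⊕1⊕1⊕1⊕1⊕1⊕1⊕1⊕1⊕1⊕1⊕0⊕0⊕1 = 1
s8 (pos 8,9,10,11,12,13,14,15,24,25,26,27,28,29,30,31): 0⊕1⊕0⊕1⊕1⊕1⊕1⊕1⊕0⊕0⊕0⊕0⊕1⊕0⊕0⊕1 = 0
s16 (pos 16,17,18,19,20,21,22,23,24,25,26,27,28,29,30,31): 0⊕1⊕0⊕0⊕1⊕1⊕1⊕1⊕0⊕0⊕0⊕0⊕1⊕0⊕0⊕1 = 1
Syndrome s16…s1 = 10110 → error at position 22.
Flip position 22: 0110001010111110100111100001001 → 0110001010111110100110100001001
Read data bits from positions 3,5,6,7,9,10,11,12,13,14,15,17,18,19,20,21,22,23,24,25,26,27,28,29,30,31: 10011011111100110100001001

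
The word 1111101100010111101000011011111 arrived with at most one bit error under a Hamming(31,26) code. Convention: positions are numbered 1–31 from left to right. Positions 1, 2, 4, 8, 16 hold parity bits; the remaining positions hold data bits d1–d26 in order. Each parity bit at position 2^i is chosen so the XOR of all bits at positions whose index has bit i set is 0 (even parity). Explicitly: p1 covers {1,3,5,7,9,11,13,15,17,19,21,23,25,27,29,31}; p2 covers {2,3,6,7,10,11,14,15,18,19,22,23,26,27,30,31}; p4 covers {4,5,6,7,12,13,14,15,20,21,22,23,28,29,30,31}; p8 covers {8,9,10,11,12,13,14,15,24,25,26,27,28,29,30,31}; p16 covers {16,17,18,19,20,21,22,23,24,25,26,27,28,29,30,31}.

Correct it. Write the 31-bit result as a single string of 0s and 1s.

1111101100110111101000011011111

s1 (pos 1,3,5,7,9,11,13,15,17,19,21,23,25,27,29,31): 1⊕1⊕1⊕1⊕0⊕0⊕0⊕1⊕1⊕1⊕0⊕0⊕1⊕1⊕1⊕1 = 1
s2 (pos 2,3,6,7,10,11,14,15,18,19,22,23,26,27,30,31): 1⊕1⊕0⊕1⊕0⊕0⊕1⊕1⊕0⊕1⊕0⊕0⊕0⊕1⊕1⊕1 = 1
s4 (pos 4,5,6,7,12,13,14,15,20,21,22,23,28,29,30,31): 1⊕1⊕0⊕1⊕1⊕0⊕1⊕1⊕0⊕0⊕0⊕0⊕1⊕1⊕1⊕1 = 0
s8 (pos 8,9,10,11,12,13,14,15,24,25,26,27,28,29,30,31): 1⊕0⊕0⊕0⊕1⊕0⊕1⊕1⊕1⊕1⊕0⊕1⊕1⊕1⊕1⊕1 = 1
s16 (pos 16,17,18,19,20,21,22,23,24,25,26,27,28,29,30,31): 1⊕1⊕0⊕1⊕0⊕0⊕0⊕0⊕1⊕1⊕0⊕1⊕1⊕1⊕1⊕1 = 0
Syndrome s16…s1 = 01011 → error at position 11.
Flip position 11: 1111101100010111101000011011111 → 1111101100110111101000011011111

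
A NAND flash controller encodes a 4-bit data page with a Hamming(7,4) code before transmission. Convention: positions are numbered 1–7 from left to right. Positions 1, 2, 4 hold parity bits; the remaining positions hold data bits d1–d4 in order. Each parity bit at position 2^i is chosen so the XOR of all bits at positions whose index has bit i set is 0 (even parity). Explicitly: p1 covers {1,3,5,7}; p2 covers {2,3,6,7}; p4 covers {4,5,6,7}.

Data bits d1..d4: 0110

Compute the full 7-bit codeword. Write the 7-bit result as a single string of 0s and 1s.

1100110

Place data at non-parity positions: p1 p2 0 p4 1 1 0
p1 (pos 1,3,5,7): XOR of data positions = 0⊕1⊕0 = 1
p2 (pos 2,3,6,7): XOR of data positions = 0⊕1⊕0 = 1
p4 (pos 4,5,6,7): XOR of data positions = 1⊕1⊕0 = 0
Codeword: 1100110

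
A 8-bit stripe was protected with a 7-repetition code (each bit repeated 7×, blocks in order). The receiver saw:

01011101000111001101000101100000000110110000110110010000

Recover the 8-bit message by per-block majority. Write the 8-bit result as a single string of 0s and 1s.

Block 1 (0101110): 4 ones → 1
Block 2 (1000111): 4 ones → 1
Block 3 (0011010): 3 ones → 0
Block 4 (0010110): 3 ones → 0
Block 5 (0000000): 0 ones → 0
Block 6 (1101100): 4 ones → 1
Block 7 (0011011): 4 ones → 1
Block 8 (0010000): 1 one → 0

11000110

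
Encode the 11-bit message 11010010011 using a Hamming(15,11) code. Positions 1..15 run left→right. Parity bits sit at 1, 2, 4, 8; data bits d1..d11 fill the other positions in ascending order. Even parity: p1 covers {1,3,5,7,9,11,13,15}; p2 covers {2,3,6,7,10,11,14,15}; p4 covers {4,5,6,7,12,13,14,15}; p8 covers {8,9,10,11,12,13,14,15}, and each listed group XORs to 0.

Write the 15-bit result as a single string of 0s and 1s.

111010110010011

Place data at non-parity positions: p1 p2 1 p4 1 0 1 p8 0 0 1 0 0 1 1
p1 (pos 1,3,5,7,9,11,13,15): XOR of data positions = 1⊕1⊕1⊕0⊕1⊕0⊕1 = 1
p2 (pos 2,3,6,7,10,11,14,15): XOR of data positions = 1⊕0⊕1⊕0⊕1⊕1⊕1 = 1
p4 (pos 4,5,6,7,12,13,14,15): XOR of data positions = 1⊕0⊕1⊕0⊕0⊕1⊕1 = 0
p8 (pos 8,9,10,11,12,13,14,15): XOR of data positions = 0⊕0⊕1⊕0⊕0⊕1⊕1 = 1
Codeword: 111010110010011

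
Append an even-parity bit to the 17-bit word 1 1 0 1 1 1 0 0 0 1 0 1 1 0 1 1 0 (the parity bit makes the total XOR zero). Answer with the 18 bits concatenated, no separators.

XOR of the 17 data bits: 1⊕1⊕0⊕1⊕1⊕1⊕0⊕0⊕0⊕1⊕0⊕1⊕1⊕0⊕1⊕1⊕0 = 0
Parity bit = 0 (so all 18 bits XOR to 0).

110111000101101100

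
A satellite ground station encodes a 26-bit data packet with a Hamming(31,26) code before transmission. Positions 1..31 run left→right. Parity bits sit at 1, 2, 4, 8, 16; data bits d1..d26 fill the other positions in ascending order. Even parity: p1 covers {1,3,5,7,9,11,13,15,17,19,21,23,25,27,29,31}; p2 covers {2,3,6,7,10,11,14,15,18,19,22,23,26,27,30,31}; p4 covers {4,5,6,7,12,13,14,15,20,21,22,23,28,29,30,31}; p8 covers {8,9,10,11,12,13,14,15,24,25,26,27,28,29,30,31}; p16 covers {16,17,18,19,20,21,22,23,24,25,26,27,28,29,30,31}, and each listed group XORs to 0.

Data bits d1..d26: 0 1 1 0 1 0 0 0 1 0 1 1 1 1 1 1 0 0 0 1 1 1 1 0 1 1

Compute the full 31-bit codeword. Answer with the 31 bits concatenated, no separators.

Place data at non-parity positions: p1 p2 0 p4 1 1 0 p8 1 0 0 0 1 0 1 p16 1 1 1 1 1 0 0 0 1 1 1 1 0 1 1
p1 (pos 1,3,5,7,9,11,13,15,17,19,21,23,25,27,29,31): XOR of data positions = 0⊕1⊕0⊕1⊕0⊕1⊕1⊕1⊕1⊕1⊕0⊕1⊕1⊕0⊕1 = 0
p2 (pos 2,3,6,7,10,11,14,15,18,19,22,23,26,27,30,31): XOR of data positions = 0⊕1⊕0⊕0⊕0⊕0⊕1⊕1⊕1⊕0⊕0⊕1⊕1⊕1⊕1 = 0
p4 (pos 4,5,6,7,12,13,14,15,20,21,22,23,28,29,30,31): XOR of data positions = 1⊕1⊕0⊕0⊕1⊕0⊕1⊕1⊕1⊕0⊕0⊕1⊕0⊕1⊕1 = 1
p8 (pos 8,9,10,11,12,13,14,15,24,25,26,27,28,29,30,31): XOR of data positions = 1⊕0⊕0⊕0⊕1⊕0⊕1⊕0⊕1⊕1⊕1⊕1⊕0⊕1⊕1 = 1
p16 (pos 16,17,18,19,20,21,22,23,24,25,26,27,28,29,30,31): XOR of data positions = 1⊕1⊕1⊕1⊕1⊕0⊕0⊕0⊕1⊕1⊕1⊕1⊕0⊕1⊕1 = 1
Codeword: 0001110110001011111110001111011

0001110110001011111110001111011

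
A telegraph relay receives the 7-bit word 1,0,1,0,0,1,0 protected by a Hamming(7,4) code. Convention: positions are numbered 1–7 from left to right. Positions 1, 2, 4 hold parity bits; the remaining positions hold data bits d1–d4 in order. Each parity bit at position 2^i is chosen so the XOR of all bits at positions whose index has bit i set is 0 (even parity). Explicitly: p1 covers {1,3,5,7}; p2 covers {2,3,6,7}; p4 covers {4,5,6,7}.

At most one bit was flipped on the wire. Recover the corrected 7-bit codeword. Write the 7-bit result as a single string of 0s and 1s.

1011010

s1 (pos 1,3,5,7): 1⊕1⊕0⊕0 = 0
s2 (pos 2,3,6,7): 0⊕1⊕1⊕0 = 0
s4 (pos 4,5,6,7): 0⊕0⊕1⊕0 = 1
Syndrome s4…s1 = 100 → error at position 4.
Flip position 4: 1010010 → 1011010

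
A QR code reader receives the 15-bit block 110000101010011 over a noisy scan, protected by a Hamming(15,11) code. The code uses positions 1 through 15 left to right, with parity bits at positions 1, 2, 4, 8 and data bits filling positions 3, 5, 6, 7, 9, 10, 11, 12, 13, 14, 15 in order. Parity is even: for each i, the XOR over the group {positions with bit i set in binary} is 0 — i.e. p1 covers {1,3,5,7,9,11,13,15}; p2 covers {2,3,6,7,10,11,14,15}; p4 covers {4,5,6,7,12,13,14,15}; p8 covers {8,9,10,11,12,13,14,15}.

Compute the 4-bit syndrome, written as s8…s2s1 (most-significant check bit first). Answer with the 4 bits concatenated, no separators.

0111

s1 (pos 1,3,5,7,9,11,13,15): 1⊕0⊕0⊕1⊕1⊕1⊕0⊕1 = 1
s2 (pos 2,3,6,7,10,11,14,15): 1⊕0⊕0⊕1⊕0⊕1⊕1⊕1 = 1
s4 (pos 4,5,6,7,12,13,14,15): 0⊕0⊕0⊕1⊕0⊕0⊕1⊕1 = 1
s8 (pos 8,9,10,11,12,13,14,15): 0⊕1⊕0⊕1⊕0⊕0⊕1⊕1 = 0
Syndrome s8…s1 = 0111 → error at position 7.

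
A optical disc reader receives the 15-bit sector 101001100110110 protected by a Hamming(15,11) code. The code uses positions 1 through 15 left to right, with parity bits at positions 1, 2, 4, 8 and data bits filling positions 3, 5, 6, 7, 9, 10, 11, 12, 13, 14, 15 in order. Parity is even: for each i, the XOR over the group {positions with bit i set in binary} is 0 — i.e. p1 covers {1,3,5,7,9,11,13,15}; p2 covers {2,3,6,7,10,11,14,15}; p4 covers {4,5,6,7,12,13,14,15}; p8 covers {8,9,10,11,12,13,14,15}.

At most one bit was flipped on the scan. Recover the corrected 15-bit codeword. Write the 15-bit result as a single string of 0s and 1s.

s1 (pos 1,3,5,7,9,11,13,15): 1⊕1⊕0⊕1⊕0⊕1⊕1⊕0 = 1
s2 (pos 2,3,6,7,10,11,14,15): 0⊕1⊕1⊕1⊕1⊕1⊕1⊕0 = 0
s4 (pos 4,5,6,7,12,13,14,15): 0⊕0⊕1⊕1⊕0⊕1⊕1⊕0 = 0
s8 (pos 8,9,10,11,12,13,14,15): 0⊕0⊕1⊕1⊕0⊕1⊕1⊕0 = 0
Syndrome s8…s1 = 0001 → error at position 1.
Flip position 1: 101001100110110 → 001001100110110

001001100110110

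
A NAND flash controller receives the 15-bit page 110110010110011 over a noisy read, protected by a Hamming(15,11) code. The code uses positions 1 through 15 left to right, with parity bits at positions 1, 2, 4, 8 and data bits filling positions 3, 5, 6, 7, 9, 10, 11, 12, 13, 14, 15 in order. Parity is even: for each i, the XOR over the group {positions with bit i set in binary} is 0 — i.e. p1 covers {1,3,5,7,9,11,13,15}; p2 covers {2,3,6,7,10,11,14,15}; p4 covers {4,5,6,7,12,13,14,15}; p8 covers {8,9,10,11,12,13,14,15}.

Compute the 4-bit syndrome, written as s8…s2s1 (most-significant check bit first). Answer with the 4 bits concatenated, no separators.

s1 (pos 1,3,5,7,9,11,13,15): 1⊕0⊕1⊕0⊕0⊕1⊕0⊕1 = 0
s2 (pos 2,3,6,7,10,11,14,15): 1⊕0⊕0⊕0⊕1⊕1⊕1⊕1 = 1
s4 (pos 4,5,6,7,12,13,14,15): 1⊕1⊕0⊕0⊕0⊕0⊕1⊕1 = 0
s8 (pos 8,9,10,11,12,13,14,15): 1⊕0⊕1⊕1⊕0⊕0⊕1⊕1 = 1
Syndrome s8…s1 = 1010 → error at position 10.

1010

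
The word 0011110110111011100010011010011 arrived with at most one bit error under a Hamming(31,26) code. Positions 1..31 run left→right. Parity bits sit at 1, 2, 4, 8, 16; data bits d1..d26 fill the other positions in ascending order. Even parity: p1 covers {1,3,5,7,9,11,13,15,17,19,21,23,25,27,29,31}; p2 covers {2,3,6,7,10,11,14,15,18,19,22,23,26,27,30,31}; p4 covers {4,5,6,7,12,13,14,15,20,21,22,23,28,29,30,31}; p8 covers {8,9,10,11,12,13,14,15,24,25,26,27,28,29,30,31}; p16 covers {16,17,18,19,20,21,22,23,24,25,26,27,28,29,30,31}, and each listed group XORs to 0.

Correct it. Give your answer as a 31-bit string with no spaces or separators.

0011110110111001100010011010011

s1 (pos 1,3,5,7,9,11,13,15,17,19,21,23,25,27,29,31): 0⊕1⊕1⊕0⊕1⊕1⊕1⊕1⊕1⊕0⊕1⊕0⊕1⊕1⊕0⊕1 = 1
s2 (pos 2,3,6,7,10,11,14,15,18,19,22,23,26,27,30,31): 0⊕1⊕1⊕0⊕0⊕1⊕0⊕1⊕0⊕0⊕0⊕0⊕0⊕1⊕1⊕1 = 1
s4 (pos 4,5,6,7,12,13,14,15,20,21,22,23,28,29,30,31): 1⊕1⊕1⊕0⊕1⊕1⊕0⊕1⊕0⊕1⊕0⊕0⊕0⊕0⊕1⊕1 = 1
s8 (pos 8,9,10,11,12,13,14,15,24,25,26,27,28,29,30,31): 1⊕1⊕0⊕1⊕1⊕1⊕0⊕1⊕1⊕1⊕0⊕1⊕0⊕0⊕1⊕1 = 1
s16 (pos 16,17,18,19,20,21,22,23,24,25,26,27,28,29,30,31): 1⊕1⊕0⊕0⊕0⊕1⊕0⊕0⊕1⊕1⊕0⊕1⊕0⊕0⊕1⊕1 = 0
Syndrome s16…s1 = 01111 → error at position 15.
Flip position 15: 0011110110111011100010011010011 → 0011110110111001100010011010011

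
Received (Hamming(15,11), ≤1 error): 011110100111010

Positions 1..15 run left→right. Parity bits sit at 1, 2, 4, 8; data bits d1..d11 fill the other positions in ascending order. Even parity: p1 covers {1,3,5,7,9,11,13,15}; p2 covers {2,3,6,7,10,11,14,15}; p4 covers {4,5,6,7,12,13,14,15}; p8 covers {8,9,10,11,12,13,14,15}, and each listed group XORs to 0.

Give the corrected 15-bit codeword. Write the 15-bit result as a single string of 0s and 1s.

s1 (pos 1,3,5,7,9,11,13,15): 0⊕1⊕1⊕1⊕0⊕1⊕0⊕0 = 0
s2 (pos 2,3,6,7,10,11,14,15): 1⊕1⊕0⊕1⊕1⊕1⊕1⊕0 = 0
s4 (pos 4,5,6,7,12,13,14,15): 1⊕1⊕0⊕1⊕1⊕0⊕1⊕0 = 1
s8 (pos 8,9,10,11,12,13,14,15): 0⊕0⊕1⊕1⊕1⊕0⊕1⊕0 = 0
Syndrome s8…s1 = 0100 → error at position 4.
Flip position 4: 011110100111010 → 011010100111010

011010100111010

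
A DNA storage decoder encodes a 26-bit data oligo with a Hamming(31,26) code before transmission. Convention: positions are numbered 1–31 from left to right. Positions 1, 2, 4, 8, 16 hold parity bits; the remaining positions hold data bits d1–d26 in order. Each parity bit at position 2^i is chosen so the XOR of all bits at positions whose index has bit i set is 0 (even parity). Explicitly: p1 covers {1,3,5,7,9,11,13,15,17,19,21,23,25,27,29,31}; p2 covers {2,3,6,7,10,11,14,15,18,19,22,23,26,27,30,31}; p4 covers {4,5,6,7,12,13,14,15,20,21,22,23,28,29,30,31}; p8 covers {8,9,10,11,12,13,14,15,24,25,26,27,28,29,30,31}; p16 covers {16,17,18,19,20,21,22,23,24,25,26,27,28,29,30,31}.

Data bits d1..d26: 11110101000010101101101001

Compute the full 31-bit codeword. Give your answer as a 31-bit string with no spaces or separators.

0111111001010000010101101101001

Place data at non-parity positions: p1 p2 1 p4 1 1 1 p8 0 1 0 1 0 0 0 p16 0 1 0 1 0 1 1 0 1 1 0 1 0 0 1
p1 (pos 1,3,5,7,9,11,13,15,17,19,21,23,25,27,29,31): XOR of data positions = 1⊕1⊕1⊕0⊕0⊕0⊕0⊕0⊕0⊕0⊕1⊕1⊕0⊕0⊕1 = 0
p2 (pos 2,3,6,7,10,11,14,15,18,19,22,23,26,27,30,31): XOR of data positions = 1⊕1⊕1⊕1⊕0⊕0⊕0⊕1⊕0⊕1⊕1⊕1⊕0⊕0⊕1 = 1
p4 (pos 4,5,6,7,12,13,14,15,20,21,22,23,28,29,30,31): XOR of data positions = 1⊕1⊕1⊕1⊕0⊕0⊕0⊕1⊕0⊕1⊕1⊕1⊕0⊕0⊕1 = 1
p8 (pos 8,9,10,11,12,13,14,15,24,25,26,27,28,29,30,31): XOR of data positions = 0⊕1⊕0⊕1⊕0⊕0⊕0⊕0⊕1⊕1⊕0⊕1⊕0⊕0⊕1 = 0
p16 (pos 16,17,18,19,20,21,22,23,24,25,26,27,28,29,30,31): XOR of data positions = 0⊕1⊕0⊕1⊕0⊕1⊕1⊕0⊕1⊕1⊕0⊕1⊕0⊕0⊕1 = 0
Codeword: 0111111001010000010101101101001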